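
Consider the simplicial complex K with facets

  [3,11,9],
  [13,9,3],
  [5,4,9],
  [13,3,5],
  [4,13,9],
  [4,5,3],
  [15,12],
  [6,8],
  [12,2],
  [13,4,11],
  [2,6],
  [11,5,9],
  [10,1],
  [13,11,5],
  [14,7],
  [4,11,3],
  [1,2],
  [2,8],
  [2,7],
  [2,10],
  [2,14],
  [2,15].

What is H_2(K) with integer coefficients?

H_2 ≅ 0.

Take the total order 1 < 2 < 3 < 4 < 5 < 6 < 7 < 8 < 9 < 10 < 11 < 12 < 13 < 14 < 15 on the vertex set. Then K (dimension 2) consists of the simplices:

  0-simplices (15): [1], [2], [3], [4], [5], [6], [7], [8], [9], [10], [11], [12], [13], [14], [15]
  1-simplices (27): (27 of them)
  2-simplices (10): [3,4,5], [3,4,11], [3,5,13], [3,9,11], [3,9,13], [4,5,9], [4,9,13], [4,11,13], [5,9,11], [5,11,13]

so the chain groups are C_0 ≅ Z^15, C_1 ≅ Z^27, C_2 ≅ Z^10.

The boundary map ∂_1: C_1 → C_0 is given by ∂[p,q] = [q] − [p]. For instance
  ∂[6,8] = [8] − [6].
The 15×27 boundary matrix has rank 13 and Smith normal form diag(1,1,1,1,1,1,1,1,1,1,1,1,1).

Boundary ∂_2: C_2 → C_1 sends each 2-simplex [p,q,r] to [q,r] − [p,r] + [p,q]. For instance
  ∂[5,9,11] = [9,11] − [5,11] + [5,9],
  ∂[4,11,13] = [11,13] − [4,13] + [4,11].
The resulting 27×10 matrix has rank 10, and its Smith normal form has invariant factors (1,1,1,1,1,1,1,1,1,2).

Reading off H_k = ker ∂_k / im ∂_{k+1}:

  H_2: rank ker ∂_2 − rank ∂_3 = (10 − 10) − 0 = 0, and there is no ∂_3, so H_2 = 0.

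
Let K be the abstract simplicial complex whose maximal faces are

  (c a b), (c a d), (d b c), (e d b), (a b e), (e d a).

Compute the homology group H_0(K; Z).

H_0 = Z.

K has 5 vertices, 9 edges, 6 triangles.
rank ∂_0 = 0, rank ∂_1 = 4 ⇒ b_0 = 5 − 0 − 4 = 1; all invariant factors of ∂_1 are 1 so no torsion. So H_0 ≅ Z.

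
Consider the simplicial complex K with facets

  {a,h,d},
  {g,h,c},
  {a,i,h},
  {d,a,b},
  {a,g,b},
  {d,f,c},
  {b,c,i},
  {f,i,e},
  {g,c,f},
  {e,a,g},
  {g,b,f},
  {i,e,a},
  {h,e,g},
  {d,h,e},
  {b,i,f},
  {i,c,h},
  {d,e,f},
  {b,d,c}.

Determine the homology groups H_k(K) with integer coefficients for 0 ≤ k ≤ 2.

H_0 = Z,  H_1 = Z ⊕ Z/2Z,  H_2 = 0.

K has 9 vertices, 27 edges, 18 triangles.
rank ∂_0 = 0, rank ∂_1 = 8 ⇒ b_0 = 9 − 0 − 8 = 1; all invariant factors of ∂_1 are 1 so no torsion. So H_0 ≅ Z.
rank ∂_1 = 8, rank ∂_2 = 18 ⇒ b_1 = 27 − 8 − 18 = 1; ∂_2 has invariant factor(s) [2] giving torsion. So H_1 ≅ Z ⊕ Z/2Z.
rank ∂_2 = 18, rank ∂_3 = 0 ⇒ b_2 = 18 − 18 − 0 = 0. So H_2 ≅ 0.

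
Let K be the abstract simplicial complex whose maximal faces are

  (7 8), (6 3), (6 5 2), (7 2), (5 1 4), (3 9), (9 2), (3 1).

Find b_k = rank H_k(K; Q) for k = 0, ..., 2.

We work with the vertex ordering 1 < 2 < 3 < 4 < 5 < 6 < 7 < 8 < 9. The simplices of K, each written with vertices in increasing order, are:

  0-simplices (9): [1], [2], [3], [4], [5], [6], [7], [8], [9]
  1-simplices (12): [1,3], [1,4], [1,5], [2,5], [2,6], [2,7], [2,9], [3,6], [3,9], [4,5], [5,6], [7,8]
  2-simplices (2): [1,4,5], [2,5,6]

so the chain groups are C_0 ≅ Z^9, C_1 ≅ Z^12, C_2 ≅ Z^2.

∂_1: C_1 → C_0 sends each edge [p,q] (with p < q) to q − p. For instance
  ∂[2,7] = [7] − [2].
As a 9×12 matrix over Z this has rank 8, with invariant factors (1,1,1,1,1,1,1,1).

Boundary ∂_2: C_2 → C_1 sends each 2-simplex [p,q,r] to [q,r] − [p,r] + [p,q]. For instance
  ∂[1,4,5] = [4,5] − [1,5] + [1,4],
  ∂[2,5,6] = [5,6] − [2,6] + [2,5].
As a 12×2 matrix over Z this has rank 2, with invariant factors (1,1).

Now H_k = ker ∂_k / im ∂_{k+1}, so:

  H_0: rank C_0 − rank ∂_1 = 9 − 8 = 1, and the invariant factors of ∂_1 are all 1, so H_0 = Z.
  H_1: rank ker ∂_1 − rank ∂_2 = (12 − 8) − 2 = 2, and the invariant factors of ∂_2 are all 1, so H_1 = Z^2.
  H_2: rank ker ∂_2 − rank ∂_3 = (2 − 2) − 0 = 0, and there is no ∂_3, so H_2 = 0.

Hence the Betti numbers are b_0 = 1, b_1 = 2, b_2 = 0.

b_0 = 1, b_1 = 2, b_2 = 0.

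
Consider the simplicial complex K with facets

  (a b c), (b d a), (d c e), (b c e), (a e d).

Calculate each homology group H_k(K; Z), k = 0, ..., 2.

H_0 ≅ Z,  H_1 ≅ Z,  H_2 = 0.

Take the total order a < b < c < d < e on the vertex set. Then K (dimension 2) consists of the simplices:

  0-simplices (5): a, b, c, d, e
  1-simplices (10): ab, ac, ad, ae, bc, bd, be, cd, ce, de
  2-simplices (5): abc, abd, ade, bce, cde

giving chain groups C_0 ≅ Z^5, C_1 ≅ Z^10, C_2 ≅ Z^5.

∂_1: C_1 → C_0 is given by ∂[p,q] = [q] − [p]. For instance
  ∂ac = c − a.
The 5×10 boundary matrix has rank 4 and Smith normal form diag(1,1,1,1).

The boundary map ∂_2: C_2 → C_1 acts by ∂[p,q,r] = [q,r] − [p,r] + [p,q]. For instance
  ∂ade = de − ae + ad,
  ∂cde = de − ce + cd.
This gives a 10×5 integer matrix of rank 5; reducing to Smith normal form yields diagonal entries (1,1,1,1,1).

From H_k ≅ ker(∂_k) / im(∂_{k+1}) we obtain:

  H_0: rank C_0 − rank ∂_1 = 5 − 4 = 1, and the invariant factors of ∂_1 are all 1, so H_0 = Z.
  H_1: rank ker ∂_1 − rank ∂_2 = (10 − 4) − 5 = 1, and the invariant factors of ∂_2 are all 1, so H_1 = Z.
  H_2: rank ker ∂_2 − rank ∂_3 = (5 − 5) − 0 = 0, and there is no ∂_3, so H_2 = 0.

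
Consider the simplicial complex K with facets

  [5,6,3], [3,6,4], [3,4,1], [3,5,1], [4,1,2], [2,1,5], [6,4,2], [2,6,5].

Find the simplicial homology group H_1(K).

K has 6 vertices, 12 edges, 8 triangles.
rank ∂_1 = 5, rank ∂_2 = 7 ⇒ b_1 = 12 − 5 − 7 = 0; all invariant factors of ∂_2 are 1 so no torsion. So H_1 ≅ 0.

H_1 = 0.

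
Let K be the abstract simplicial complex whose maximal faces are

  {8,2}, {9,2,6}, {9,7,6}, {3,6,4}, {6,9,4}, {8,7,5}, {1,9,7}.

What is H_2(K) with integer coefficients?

We work with the vertex ordering 1 < 2 < 3 < 4 < 5 < 6 < 7 < 8 < 9. The simplices of K, each written with vertices in increasing order, are:

  0-simplices (9): [1], [2], [3], [4], [5], [6], [7], [8], [9]
  1-simplices (15): [1,7], [1,9], [2,6], [2,8], [2,9], [3,4], [3,6], [4,6], [4,9], [5,7], [5,8], [6,7], [6,9], [7,8], [7,9]
  2-simplices (6): [1,7,9], [2,6,9], [3,4,6], [4,6,9], [5,7,8], [6,7,9]

so the chain groups are C_0 ≅ Z^9, C_1 ≅ Z^15, C_2 ≅ Z^6.

The boundary map ∂_1: C_1 → C_0 sends each edge [p,q] (with p < q) to q − p. For instance
  ∂[6,9] = [9] − [6].
This gives a 9×15 integer matrix of rank 8; reducing to Smith normal form yields diagonal entries (1,1,1,1,1,1,1,1).

∂_2: C_2 → C_1 maps a triangle to the signed sum of its edges. For instance
  ∂[4,6,9] = [6,9] − [4,9] + [4,6],
  ∂[6,7,9] = [7,9] − [6,9] + [6,7].
The resulting 15×6 matrix has rank 6, and its Smith normal form has invariant factors (1,1,1,1,1,1).

From H_k ≅ ker(∂_k) / im(∂_{k+1}) we obtain:

  H_2: rank ker ∂_2 − rank ∂_3 = (6 − 6) − 0 = 0, and there is no ∂_3, so H_2 = 0.

H_2 ≅ 0.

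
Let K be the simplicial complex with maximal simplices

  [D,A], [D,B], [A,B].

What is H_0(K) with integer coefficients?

H_0 = Z.

Order the vertices as A < B < D. Listing each simplex with vertices in this order, K has dimension 1 with simplices:

  0-simplices (3): A, B, D
  1-simplices (3): AB, AD, BD

giving chain groups C_0 ≅ Z^3, C_1 ≅ Z^3.

The boundary map ∂_1: C_1 → C_0 maps an edge to its endpoints' difference, ∂[p,q] = q − p.
The 3×3 boundary matrix has rank 2 and Smith normal form diag(1,1).

From H_k ≅ ker(∂_k) / im(∂_{k+1}) we obtain:

  H_0: rank C_0 − rank ∂_1 = 3 − 2 = 1, and the invariant factors of ∂_1 are all 1, so H_0 ≅ Z.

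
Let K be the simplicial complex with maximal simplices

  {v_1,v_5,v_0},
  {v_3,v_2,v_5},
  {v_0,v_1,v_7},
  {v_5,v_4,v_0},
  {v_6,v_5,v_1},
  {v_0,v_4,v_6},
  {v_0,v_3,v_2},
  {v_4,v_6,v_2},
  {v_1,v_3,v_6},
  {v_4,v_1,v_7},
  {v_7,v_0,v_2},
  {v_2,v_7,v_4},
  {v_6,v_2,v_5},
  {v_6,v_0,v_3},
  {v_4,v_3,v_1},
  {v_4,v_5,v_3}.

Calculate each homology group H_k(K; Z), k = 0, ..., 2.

H_0 ≅ Z,  H_1 ≅ Z^2,  H_2 ≅ Z.

Order the vertices as v_0 < v_1 < v_2 < v_3 < v_4 < v_5 < v_6 < v_7. Listing each simplex with vertices in this order, K has dimension 2 with simplices:

  0-simplices (8): [v_0], [v_1], [v_2], [v_3], [v_4], [v_5], [v_6], [v_7]
  1-simplices (24): (24 of them)
  2-simplices (16): (16 of them)

so the chain groups are C_0 ≅ Z^8, C_1 ≅ Z^24, C_2 ≅ Z^16.

∂_1: C_1 → C_0 sends each edge [p,q] (with p < q) to q − p. For instance
  ∂[v_0,v_3] = [v_3] − [v_0].
The resulting 8×24 matrix has rank 7, and its Smith normal form has invariant factors (1,1,1,1,1,1,1).

Boundary ∂_2: C_2 → C_1 acts by ∂[p,q,r] = [q,r] − [p,r] + [p,q]. For instance
  ∂[v_1,v_5,v_6] = [v_5,v_6] − [v_1,v_6] + [v_1,v_5],
  ∂[v_0,v_2,v_7] = [v_2,v_7] − [v_0,v_7] + [v_0,v_2].
This gives a 24×16 integer matrix of rank 15; reducing to Smith normal form yields diagonal entries (1,1,1,1,1,1,1,1,1,1,1,1,1,1,1).

Now H_k = ker ∂_k / im ∂_{k+1}, so:

  H_0: rank C_0 − rank ∂_1 = 8 − 7 = 1, and the invariant factors of ∂_1 are all 1, so H_0 = Z.
  H_1: rank ker ∂_1 − rank ∂_2 = (24 − 7) − 15 = 2, and the invariant factors of ∂_2 are all 1, so H_1 = Z^2.
  H_2: rank ker ∂_2 − rank ∂_3 = (16 − 15) − 0 = 1, and there is no ∂_3, so H_2 = Z.

As a check, the Euler characteristic is 8 − 24 + 16 = 0, which agrees with 1 − 2 + 1 = 0.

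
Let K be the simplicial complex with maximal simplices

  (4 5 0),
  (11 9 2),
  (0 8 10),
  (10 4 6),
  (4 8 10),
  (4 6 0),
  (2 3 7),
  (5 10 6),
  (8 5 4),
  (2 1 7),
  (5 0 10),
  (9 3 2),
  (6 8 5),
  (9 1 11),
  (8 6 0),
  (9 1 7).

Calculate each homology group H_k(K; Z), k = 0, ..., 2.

H_0 ≅ Z^2,  H_1 ≅ Z ⊕ Z/2Z,  H_2 = 0.

Fix the vertex order 0 < 1 < 2 < 3 < 4 < 5 < 6 < 7 < 8 < 9 < 10 < 11 and write every simplex with vertices in increasing order. Then dim K = 2 and the simplices of K are:

  0-simplices (12): [0], [1], [2], [3], [4], [5], [6], [7], [8], [9], [10], [11]
  1-simplices (27): (27 of them)
  2-simplices (16): [0,4,5], [0,4,6], [0,5,10], [0,6,8], [0,8,10], [1,2,7], [1,7,9], [1,9,11], [2,3,7], [2,3,9], [2,9,11], [4,5,8], [4,6,10], [4,8,10], [5,6,8], [5,6,10]

giving chain groups C_0 ≅ Z^12, C_1 ≅ Z^27, C_2 ≅ Z^16.

Boundary ∂_1: C_1 → C_0 sends each edge [p,q] (with p < q) to q − p. For instance
  ∂[7,9] = [9] − [7].
As a 12×27 matrix over Z this has rank 10, with invariant factors (1,1,1,1,1,1,1,1,1,1).

The boundary map ∂_2: C_2 → C_1 maps a triangle to the signed sum of its edges. For instance
  ∂[4,6,10] = [6,10] − [4,10] + [4,6],
  ∂[2,3,9] = [3,9] − [2,9] + [2,3].
The 27×16 boundary matrix has rank 16 and Smith normal form diag(1,1,1,1,1,1,1,1,1,1,1,1,1,1,1,2).

Computing H_k = (kernel of ∂_k) / (image of ∂_{k+1}):

  H_0: rank C_0 − rank ∂_1 = 12 − 10 = 2, and the invariant factors of ∂_1 are all 1, so H_0 = Z^2.
  H_1: rank ker ∂_1 − rank ∂_2 = (27 − 10) − 16 = 1, and ∂_2 has invariant factor 2 > 1, so H_1 = Z ⊕ Z/2Z.
  H_2: rank ker ∂_2 − rank ∂_3 = (16 − 16) − 0 = 0, and there is no ∂_3, so H_2 = 0.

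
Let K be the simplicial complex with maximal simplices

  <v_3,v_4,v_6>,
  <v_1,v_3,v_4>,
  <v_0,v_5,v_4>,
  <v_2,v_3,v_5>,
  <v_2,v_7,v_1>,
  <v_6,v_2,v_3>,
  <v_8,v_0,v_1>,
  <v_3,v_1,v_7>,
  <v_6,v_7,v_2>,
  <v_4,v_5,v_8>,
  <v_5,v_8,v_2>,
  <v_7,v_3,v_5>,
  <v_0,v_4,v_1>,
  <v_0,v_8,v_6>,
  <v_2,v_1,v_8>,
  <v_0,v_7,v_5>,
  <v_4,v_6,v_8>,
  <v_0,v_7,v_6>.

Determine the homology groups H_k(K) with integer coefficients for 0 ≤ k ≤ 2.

K has 9 vertices, 27 edges, 18 triangles.
rank ∂_0 = 0, rank ∂_1 = 8 ⇒ b_0 = 9 − 0 − 8 = 1; all invariant factors of ∂_1 are 1 so no torsion. So H_0 ≅ Z.
rank ∂_1 = 8, rank ∂_2 = 18 ⇒ b_1 = 27 − 8 − 18 = 1; ∂_2 has invariant factor(s) [2] giving torsion. So H_1 ≅ Z ⊕ Z/2Z.
rank ∂_2 = 18, rank ∂_3 = 0 ⇒ b_2 = 18 − 18 − 0 = 0. So H_2 ≅ 0.

H_0 ≅ Z,  H_1 ≅ Z ⊕ Z/2Z,  H_2 = 0.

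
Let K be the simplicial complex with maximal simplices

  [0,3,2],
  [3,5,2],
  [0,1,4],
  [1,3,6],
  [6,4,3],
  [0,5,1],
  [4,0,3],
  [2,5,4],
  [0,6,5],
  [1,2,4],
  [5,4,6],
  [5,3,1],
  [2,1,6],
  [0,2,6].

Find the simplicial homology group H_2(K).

H_2 ≅ Z.

Fix the vertex order 0 < 1 < 2 < 3 < 4 < 5 < 6 and write every simplex with vertices in increasing order. Then dim K = 2 and the simplices of K are:

  0-simplices (7): [0], [1], [2], [3], [4], [5], [6]
  1-simplices (21): [0,1], [0,2], [0,3], [0,4], [0,5], [0,6], [1,2], [1,3], [1,4], [1,5], [1,6], [2,3], [2,4], [2,5], [2,6], [3,4], [3,5], [3,6], [4,5], [4,6], [5,6]
  2-simplices (14): [0,1,4], [0,1,5], [0,2,3], [0,2,6], [0,3,4], [0,5,6], [1,2,4], [1,2,6], [1,3,5], [1,3,6], [2,3,5], [2,4,5], [3,4,6], [4,5,6]

giving chain groups C_0 ≅ Z^7, C_1 ≅ Z^21, C_2 ≅ Z^14.

Boundary ∂_1: C_1 → C_0 is given by ∂[p,q] = [q] − [p]. For instance
  ∂[0,1] = [1] − [0].
As a 7×21 matrix over Z this has rank 6, with invariant factors (1,1,1,1,1,1).

The boundary map ∂_2: C_2 → C_1 acts by ∂[p,q,r] = [q,r] − [p,r] + [p,q]. For instance
  ∂[2,4,5] = [4,5] − [2,5] + [2,4],
  ∂[0,3,4] = [3,4] − [0,4] + [0,3].
This gives a 21×14 integer matrix of rank 13; reducing to Smith normal form yields diagonal entries (1,1,1,1,1,1,1,1,1,1,1,1,1).

From H_k ≅ ker(∂_k) / im(∂_{k+1}) we obtain:

  H_2: rank ker ∂_2 − rank ∂_3 = (14 − 13) − 0 = 1, and there is no ∂_3, so H_2 = Z.

(K is a triangulation of the torus T^2.)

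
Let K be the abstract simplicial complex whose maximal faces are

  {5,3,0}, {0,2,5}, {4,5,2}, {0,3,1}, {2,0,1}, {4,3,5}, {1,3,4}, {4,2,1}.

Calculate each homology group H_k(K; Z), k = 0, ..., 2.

We work with the vertex ordering 0 < 1 < 2 < 3 < 4 < 5. The simplices of K, each written with vertices in increasing order, are:

  0-simplices (6): [0], [1], [2], [3], [4], [5]
  1-simplices (12): [0,1], [0,2], [0,3], [0,5], [1,2], [1,3], [1,4], [2,4], [2,5], [3,4], [3,5], [4,5]
  2-simplices (8): [0,1,2], [0,1,3], [0,2,5], [0,3,5], [1,2,4], [1,3,4], [2,4,5], [3,4,5]

giving chain groups C_0 ≅ Z^6, C_1 ≅ Z^12, C_2 ≅ Z^8.

The boundary map ∂_1: C_1 → C_0 maps an edge to its endpoints' difference, ∂[p,q] = q − p. For instance
  ∂[0,1] = [1] − [0].
This gives a 6×12 integer matrix of rank 5; reducing to Smith normal form yields diagonal entries (1,1,1,1,1).

Boundary ∂_2: C_2 → C_1 acts by ∂[p,q,r] = [q,r] − [p,r] + [p,q]. For instance
  ∂[0,1,2] = [1,2] − [0,2] + [0,1],
  ∂[2,4,5] = [4,5] − [2,5] + [2,4].
This gives a 12×8 integer matrix of rank 7; reducing to Smith normal form yields diagonal entries (1,1,1,1,1,1,1).

Reading off H_k = ker ∂_k / im ∂_{k+1}:

  H_0: rank C_0 − rank ∂_1 = 6 − 5 = 1, and the invariant factors of ∂_1 are all 1, so H_0 ≅ Z.
  H_1: rank ker ∂_1 − rank ∂_2 = (12 − 5) − 7 = 0, and the invariant factors of ∂_2 are all 1, so H_1 ≅ 0.
  H_2: rank ker ∂_2 − rank ∂_3 = (8 − 7) − 0 = 1, and there is no ∂_3, so H_2 ≅ Z.

(K is a triangulation of the 2-sphere S^2.)

H_0 = Z,  H_1 = 0,  H_2 = Z.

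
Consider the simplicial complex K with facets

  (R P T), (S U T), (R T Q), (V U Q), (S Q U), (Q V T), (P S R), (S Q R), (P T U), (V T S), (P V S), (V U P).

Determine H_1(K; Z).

Fix the vertex order P < Q < R < S < T < U < V and write every simplex with vertices in increasing order. Then dim K = 2 and the simplices of K are:

  0-simplices (7): P, Q, R, S, T, U, V
  1-simplices (18): PR, PS, PT, PU, PV, QR, QS, QT, QU, QV, RS, RT, ST, SU, SV, TU, TV, UV
  2-simplices (12): PRS, PRT, PSV, PTU, PUV, QRS, QRT, QSU, QTV, QUV, STU, STV

so the chain groups are C_0 ≅ Z^7, C_1 ≅ Z^18, C_2 ≅ Z^12.

Boundary ∂_1: C_1 → C_0 maps an edge to its endpoints' difference, ∂[p,q] = q − p.
The resulting 7×18 matrix has rank 6, and its Smith normal form has invariant factors (1,1,1,1,1,1).

∂_2: C_2 → C_1 acts by ∂[p,q,r] = [q,r] − [p,r] + [p,q]. For instance
  ∂PTU = TU − PU + PT,
  ∂QRT = RT − QT + QR.
This gives a 18×12 integer matrix of rank 12; reducing to Smith normal form yields diagonal entries (1,1,1,1,1,1,1,1,1,1,1,2).

Computing H_k = (kernel of ∂_k) / (image of ∂_{k+1}):

  H_1: rank ker ∂_1 − rank ∂_2 = (18 − 6) − 12 = 0, and ∂_2 has invariant factor 2 > 1, so H_1 = Z/2.

(K is a triangulation of the real projective plane RP^2.)

H_1 = Z/2.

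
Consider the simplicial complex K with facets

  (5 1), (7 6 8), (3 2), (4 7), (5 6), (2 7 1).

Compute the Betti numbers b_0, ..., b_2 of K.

Take the total order 1 < 2 < 3 < 4 < 5 < 6 < 7 < 8 on the vertex set. Then K (dimension 2) consists of the simplices:

  0-simplices (8): [1], [2], [3], [4], [5], [6], [7], [8]
  1-simplices (10): [1,2], [1,5], [1,7], [2,3], [2,7], [4,7], [5,6], [6,7], [6,8], [7,8]
  2-simplices (2): [1,2,7], [6,7,8]

Hence C_0 ≅ Z^8, C_1 ≅ Z^10, C_2 ≅ Z^2.

∂_1: C_1 → C_0 is given by ∂[p,q] = [q] − [p].
The resulting 8×10 matrix has rank 7, and its Smith normal form has invariant factors (1,1,1,1,1,1,1).

The boundary map ∂_2: C_2 → C_1 maps a triangle to the signed sum of its edges. For instance
  ∂[1,2,7] = [2,7] − [1,7] + [1,2],
  ∂[6,7,8] = [7,8] − [6,8] + [6,7].
The 10×2 boundary matrix has rank 2 and Smith normal form diag(1,1).

From H_k ≅ ker(∂_k) / im(∂_{k+1}) we obtain:

  H_0: rank C_0 − rank ∂_1 = 8 − 7 = 1, and the invariant factors of ∂_1 are all 1, so H_0 = Z.
  H_1: rank ker ∂_1 − rank ∂_2 = (10 − 7) − 2 = 1, and the invariant factors of ∂_2 are all 1, so H_1 = Z.
  H_2: rank ker ∂_2 − rank ∂_3 = (2 − 2) − 0 = 0, and there is no ∂_3, so H_2 = 0.

Hence the Betti numbers are b_0 = 1, b_1 = 1, b_2 = 0.

b_0 = 1, b_1 = 1, b_2 = 0.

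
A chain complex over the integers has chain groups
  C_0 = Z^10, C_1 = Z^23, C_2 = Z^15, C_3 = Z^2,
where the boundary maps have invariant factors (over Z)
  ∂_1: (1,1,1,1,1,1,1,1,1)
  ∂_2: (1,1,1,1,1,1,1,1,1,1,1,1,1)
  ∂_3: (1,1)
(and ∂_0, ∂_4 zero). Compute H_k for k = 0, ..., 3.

H_0 = Z,  H_1 = Z,  H_2 = 0,  H_3 = 0.

H_0: b_0 = 10 − 0 − 9 = 1; torsion from ∂_1 factors > 1: none. So H_0 = Z.
H_1: b_1 = 23 − 9 − 13 = 1; torsion from ∂_2 factors > 1: none. So H_1 = Z.
H_2: b_2 = 15 − 13 − 2 = 0; torsion from ∂_3 factors > 1: none. So H_2 = 0.
H_3: b_3 = 2 − 2 − 0 = 0; torsion from ∂_4 factors > 1: none. So H_3 = 0.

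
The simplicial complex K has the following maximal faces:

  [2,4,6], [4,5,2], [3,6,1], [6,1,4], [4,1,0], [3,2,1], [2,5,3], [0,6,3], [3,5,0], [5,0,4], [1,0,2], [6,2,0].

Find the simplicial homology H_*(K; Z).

H_0 = Z,  H_1 = Z/2,  H_2 = 0.

Take the total order 0 < 1 < 2 < 3 < 4 < 5 < 6 on the vertex set. Then K (dimension 2) consists of the simplices:

  0-simplices (7): [0], [1], [2], [3], [4], [5], [6]
  1-simplices (18): [0,1], [0,2], [0,3], [0,4], [0,5], [0,6], [1,2], [1,3], [1,4], [1,6], [2,3], [2,4], [2,5], [2,6], [3,5], [3,6], [4,5], [4,6]
  2-simplices (12): [0,1,2], [0,1,4], [0,2,6], [0,3,5], [0,3,6], [0,4,5], [1,2,3], [1,3,6], [1,4,6], [2,3,5], [2,4,5], [2,4,6]

giving chain groups C_0 ≅ Z^7, C_1 ≅ Z^18, C_2 ≅ Z^12.

Boundary ∂_1: C_1 → C_0 maps an edge to its endpoints' difference, ∂[p,q] = q − p.
The resulting 7×18 matrix has rank 6, and its Smith normal form has invariant factors (1,1,1,1,1,1).

∂_2: C_2 → C_1 maps a triangle to the signed sum of its edges. For instance
  ∂[2,4,6] = [4,6] − [2,6] + [2,4],
  ∂[1,2,3] = [2,3] − [1,3] + [1,2].
As a 18×12 matrix over Z this has rank 12, with invariant factors (1,1,1,1,1,1,1,1,1,1,1,2).

From H_k ≅ ker(∂_k) / im(∂_{k+1}) we obtain:

  H_0: rank C_0 − rank ∂_1 = 7 − 6 = 1, and the invariant factors of ∂_1 are all 1, so H_0 ≅ Z.
  H_1: rank ker ∂_1 − rank ∂_2 = (18 − 6) − 12 = 0, and ∂_2 has invariant factor 2 > 1, so H_1 ≅ Z/2.
  H_2: rank ker ∂_2 − rank ∂_3 = (12 − 12) − 0 = 0, and there is no ∂_3, so H_2 ≅ 0.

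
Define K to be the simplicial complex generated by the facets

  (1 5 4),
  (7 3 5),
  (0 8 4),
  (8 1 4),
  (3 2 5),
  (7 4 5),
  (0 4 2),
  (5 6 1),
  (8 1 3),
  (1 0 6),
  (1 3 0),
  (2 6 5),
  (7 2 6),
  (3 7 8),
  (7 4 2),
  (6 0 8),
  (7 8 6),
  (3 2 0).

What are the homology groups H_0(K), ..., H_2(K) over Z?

H_0 ≅ Z,  H_1 ≅ Z ⊕ Z/2,  H_2 = 0.

We work with the vertex ordering 0 < 1 < 2 < 3 < 4 < 5 < 6 < 7 < 8. The simplices of K, each written with vertices in increasing order, are:

  0-simplices (9): [0], [1], [2], [3], [4], [5], [6], [7], [8]
  1-simplices (27): (27 of them)
  2-simplices (18): [0,1,3], [0,1,6], [0,2,3], [0,2,4], [0,4,8], [0,6,8], [1,3,8], [1,4,5], [1,4,8], [1,5,6], [2,3,5], [2,4,7], [2,5,6], [2,6,7], [3,5,7], [3,7,8], [4,5,7], [6,7,8]

giving chain groups C_0 ≅ Z^9, C_1 ≅ Z^27, C_2 ≅ Z^18.

Boundary ∂_1: C_1 → C_0 is given by ∂[p,q] = [q] − [p]. For instance
  ∂[3,5] = [5] − [3].
The resulting 9×27 matrix has rank 8, and its Smith normal form has invariant factors (1,1,1,1,1,1,1,1).

∂_2: C_2 → C_1 acts by ∂[p,q,r] = [q,r] − [p,r] + [p,q]. For instance
  ∂[0,4,8] = [4,8] − [0,8] + [0,4],
  ∂[1,4,8] = [4,8] − [1,8] + [1,4].
The resulting 27×18 matrix has rank 18, and its Smith normal form has invariant factors (1,1,1,1,1,1,1,1,1,1,1,1,1,1,1,1,1,2).

Now H_k = ker ∂_k / im ∂_{k+1}, so:

  H_0: rank C_0 − rank ∂_1 = 9 − 8 = 1, and the invariant factors of ∂_1 are all 1, so H_0 ≅ Z.
  H_1: rank ker ∂_1 − rank ∂_2 = (27 − 8) − 18 = 1, and ∂_2 has invariant factor 2 > 1, so H_1 ≅ Z ⊕ Z/2.
  H_2: rank ker ∂_2 − rank ∂_3 = (18 − 18) − 0 = 0, and there is no ∂_3, so H_2 ≅ 0.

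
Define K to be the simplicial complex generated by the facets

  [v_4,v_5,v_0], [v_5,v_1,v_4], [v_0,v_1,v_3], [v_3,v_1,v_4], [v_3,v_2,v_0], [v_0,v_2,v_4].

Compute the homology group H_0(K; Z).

Fix the vertex order v_0 < v_1 < v_2 < v_3 < v_4 < v_5 and write every simplex with vertices in increasing order. Then dim K = 2 and the simplices of K are:

  0-simplices (6): [v_0], [v_1], [v_2], [v_3], [v_4], [v_5]
  1-simplices (12): [v_0,v_1], [v_0,v_2], [v_0,v_3], [v_0,v_4], [v_0,v_5], [v_1,v_3], [v_1,v_4], [v_1,v_5], [v_2,v_3], [v_2,v_4], [v_3,v_4], [v_4,v_5]
  2-simplices (6): [v_0,v_1,v_3], [v_0,v_2,v_3], [v_0,v_2,v_4], [v_0,v_4,v_5], [v_1,v_3,v_4], [v_1,v_4,v_5]

giving chain groups C_0 ≅ Z^6, C_1 ≅ Z^12, C_2 ≅ Z^6.

∂_1: C_1 → C_0 is given by ∂[p,q] = [q] − [p]. For instance
  ∂[v_0,v_2] = [v_2] − [v_0].
As a 6×12 matrix over Z this has rank 5, with invariant factors (1,1,1,1,1).

The boundary map ∂_2: C_2 → C_1 sends each 2-simplex [p,q,r] to [q,r] − [p,r] + [p,q]. For instance
  ∂[v_0,v_4,v_5] = [v_4,v_5] − [v_0,v_5] + [v_0,v_4],
  ∂[v_0,v_2,v_3] = [v_2,v_3] − [v_0,v_3] + [v_0,v_2].
As a 12×6 matrix over Z this has rank 6, with invariant factors (1,1,1,1,1,1).

From H_k ≅ ker(∂_k) / im(∂_{k+1}) we obtain:

  H_0: rank C_0 − rank ∂_1 = 6 − 5 = 1, and the invariant factors of ∂_1 are all 1, so H_0 ≅ Z.

H_0 = Z.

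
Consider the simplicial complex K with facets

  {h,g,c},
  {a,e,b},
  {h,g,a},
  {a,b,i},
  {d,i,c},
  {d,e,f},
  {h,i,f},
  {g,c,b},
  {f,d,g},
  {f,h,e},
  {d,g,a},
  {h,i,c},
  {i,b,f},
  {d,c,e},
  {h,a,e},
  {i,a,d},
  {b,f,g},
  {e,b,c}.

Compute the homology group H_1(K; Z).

Fix the vertex order a < b < c < d < e < f < g < h < i and write every simplex with vertices in increasing order. Then dim K = 2 and the simplices of K are:

  0-simplices (9): a, b, c, d, e, f, g, h, i
  1-simplices (27): ab, ad, ae, ag, ah, ai, bc, be, bf, bg, bi, cd, ce, cg, ch, ci, de, df, dg, di, ef, eh, fg, fh, fi, gh, hi
  2-simplices (18): abe, abi, adg, adi, aeh, agh, bce, bcg, bfg, bfi, cde, cdi, cgh, chi, def, dfg, efh, fhi

so the chain groups are C_0 ≅ Z^9, C_1 ≅ Z^27, C_2 ≅ Z^18.

∂_1: C_1 → C_0 is given by ∂[p,q] = [q] − [p]. For instance
  ∂hi = i − h.
As a 9×27 matrix over Z this has rank 8, with invariant factors (1,1,1,1,1,1,1,1).

∂_2: C_2 → C_1 acts by ∂[p,q,r] = [q,r] − [p,r] + [p,q]. For instance
  ∂bfg = fg − bg + bf,
  ∂bfi = fi − bi + bf.
The 27×18 boundary matrix has rank 17 and Smith normal form diag(1,1,1,1,1,1,1,1,1,1,1,1,1,1,1,1,1).

Reading off H_k = ker ∂_k / im ∂_{k+1}:

  H_1: rank ker ∂_1 − rank ∂_2 = (27 − 8) − 17 = 2, and the invariant factors of ∂_2 are all 1, so H_1 ≅ Z^2.

(K is a triangulation of the torus T^2.)

H_1 = Z^2.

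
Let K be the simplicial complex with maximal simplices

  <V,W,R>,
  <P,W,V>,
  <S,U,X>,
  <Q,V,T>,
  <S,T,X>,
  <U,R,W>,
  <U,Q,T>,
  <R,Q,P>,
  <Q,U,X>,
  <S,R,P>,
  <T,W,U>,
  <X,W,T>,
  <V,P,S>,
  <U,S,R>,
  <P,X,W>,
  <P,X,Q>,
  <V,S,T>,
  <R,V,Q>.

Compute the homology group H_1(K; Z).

H_1 ≅ Z ⊕ Z/2.

Order the vertices as P < Q < R < S < T < U < V < W < X. Listing each simplex with vertices in this order, K has dimension 2 with simplices:

  0-simplices (9): P, Q, R, S, T, U, V, W, X
  1-simplices (27): PQ, PR, PS, PV, PW, PX, QR, QT, QU, QV, QX, RS, RU, RV, RW, ST, SU, SV, SX, TU, TV, TW, TX, UW, UX, VW, WX
  2-simplices (18): PQR, PQX, PRS, PSV, PVW, PWX, QRV, QTU, QTV, QUX, RSU, RUW, RVW, STV, STX, SUX, TUW, TWX

Hence C_0 ≅ Z^9, C_1 ≅ Z^27, C_2 ≅ Z^18.

∂_1: C_1 → C_0 sends each edge [p,q] (with p < q) to q − p.
The 9×27 boundary matrix has rank 8 and Smith normal form diag(1,1,1,1,1,1,1,1).

Boundary ∂_2: C_2 → C_1 maps a triangle to the signed sum of its edges. For instance
  ∂QTU = TU − QU + QT,
  ∂STX = TX − SX + ST.
The resulting 27×18 matrix has rank 18, and its Smith normal form has invariant factors (1,1,1,1,1,1,1,1,1,1,1,1,1,1,1,1,1,2).

From H_k ≅ ker(∂_k) / im(∂_{k+1}) we obtain:

  H_1: rank ker ∂_1 − rank ∂_2 = (27 − 8) − 18 = 1, and ∂_2 has invariant factor 2 > 1, so H_1 = Z ⊕ Z/2.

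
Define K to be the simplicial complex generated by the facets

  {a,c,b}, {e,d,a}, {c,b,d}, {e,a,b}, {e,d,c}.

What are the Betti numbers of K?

Order the vertices as a < b < c < d < e. Listing each simplex with vertices in this order, K has dimension 2 with simplices:

  0-simplices (5): a, b, c, d, e
  1-simplices (10): ab, ac, ad, ae, bc, bd, be, cd, ce, de
  2-simplices (5): abc, abe, ade, bcd, cde

giving chain groups C_0 ≅ Z^5, C_1 ≅ Z^10, C_2 ≅ Z^5.

The boundary map ∂_1: C_1 → C_0 is given by ∂[p,q] = [q] − [p]. For instance
  ∂de = e − d.
The resulting 5×10 matrix has rank 4, and its Smith normal form has invariant factors (1,1,1,1).

∂_2: C_2 → C_1 sends each 2-simplex [p,q,r] to [q,r] − [p,r] + [p,q]. For instance
  ∂cde = de − ce + cd,
  ∂abc = bc − ac + ab.
As a 10×5 matrix over Z this has rank 5, with invariant factors (1,1,1,1,1).

Reading off H_k = ker ∂_k / im ∂_{k+1}:

  H_0: rank C_0 − rank ∂_1 = 5 − 4 = 1, and the invariant factors of ∂_1 are all 1, so H_0 = Z.
  H_1: rank ker ∂_1 − rank ∂_2 = (10 − 4) − 5 = 1, and the invariant factors of ∂_2 are all 1, so H_1 = Z.
  H_2: rank ker ∂_2 − rank ∂_3 = (5 − 5) − 0 = 0, and there is no ∂_3, so H_2 = 0.

Hence the Betti numbers are b_0 = 1, b_1 = 1, b_2 = 0.

b_0 = 1, b_1 = 1, b_2 = 0.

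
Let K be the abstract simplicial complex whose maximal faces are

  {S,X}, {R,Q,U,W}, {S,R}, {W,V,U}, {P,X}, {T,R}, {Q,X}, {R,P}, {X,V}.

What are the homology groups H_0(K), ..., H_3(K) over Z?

K has 9 vertices, 15 edges, 5 triangles, 1 3-simplex.
rank ∂_0 = 0, rank ∂_1 = 8 ⇒ b_0 = 9 − 0 − 8 = 1; all invariant factors of ∂_1 are 1 so no torsion. So H_0 = Z.
rank ∂_1 = 8, rank ∂_2 = 4 ⇒ b_1 = 15 − 8 − 4 = 3; all invariant factors of ∂_2 are 1 so no torsion. So H_1 = Z^3.
rank ∂_2 = 4, rank ∂_3 = 1 ⇒ b_2 = 5 − 4 − 1 = 0; all invariant factors of ∂_3 are 1 so no torsion. So H_2 = 0.
rank ∂_3 = 1, rank ∂_4 = 0 ⇒ b_3 = 1 − 1 − 0 = 0. So H_3 = 0.

H_0 ≅ Z,  H_1 ≅ Z^3,  H_2 = 0,  H_3 = 0.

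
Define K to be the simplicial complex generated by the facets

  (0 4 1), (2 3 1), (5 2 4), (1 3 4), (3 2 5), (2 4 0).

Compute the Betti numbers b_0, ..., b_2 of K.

K has 6 vertices, 12 edges, 6 triangles.
rank ∂_0 = 0, rank ∂_1 = 5 ⇒ b_0 = 6 − 0 − 5 = 1; all invariant factors of ∂_1 are 1 so no torsion. So H_0 ≅ Z.
rank ∂_1 = 5, rank ∂_2 = 6 ⇒ b_1 = 12 − 5 − 6 = 1; all invariant factors of ∂_2 are 1 so no torsion. So H_1 ≅ Z.
rank ∂_2 = 6, rank ∂_3 = 0 ⇒ b_2 = 6 − 6 − 0 = 0. So H_2 ≅ 0.

b_0 = 1, b_1 = 1, b_2 = 0.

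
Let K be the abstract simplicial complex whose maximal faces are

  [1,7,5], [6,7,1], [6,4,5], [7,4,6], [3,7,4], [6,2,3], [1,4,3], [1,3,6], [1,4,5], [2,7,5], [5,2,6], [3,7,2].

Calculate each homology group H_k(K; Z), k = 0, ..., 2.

H_0 ≅ Z,  H_1 ≅ Z/2Z,  H_2 = 0.

Take the total order 1 < 2 < 3 < 4 < 5 < 6 < 7 on the vertex set. Then K (dimension 2) consists of the simplices:

  0-simplices (7): [1], [2], [3], [4], [5], [6], [7]
  1-simplices (18): [1,3], [1,4], [1,5], [1,6], [1,7], [2,3], [2,5], [2,6], [2,7], [3,4], [3,6], [3,7], [4,5], [4,6], [4,7], [5,6], [5,7], [6,7]
  2-simplices (12): [1,3,4], [1,3,6], [1,4,5], [1,5,7], [1,6,7], [2,3,6], [2,3,7], [2,5,6], [2,5,7], [3,4,7], [4,5,6], [4,6,7]

Hence C_0 ≅ Z^7, C_1 ≅ Z^18, C_2 ≅ Z^12.

The boundary map ∂_1: C_1 → C_0 is given by ∂[p,q] = [q] − [p]. For instance
  ∂[5,6] = [6] − [5].
This gives a 7×18 integer matrix of rank 6; reducing to Smith normal form yields diagonal entries (1,1,1,1,1,1).

The boundary map ∂_2: C_2 → C_1 sends each 2-simplex [p,q,r] to [q,r] − [p,r] + [p,q]. For instance
  ∂[2,5,7] = [5,7] − [2,7] + [2,5],
  ∂[1,3,4] = [3,4] − [1,4] + [1,3].
The resulting 18×12 matrix has rank 12, and its Smith normal form has invariant factors (1,1,1,1,1,1,1,1,1,1,1,2).

Reading off H_k = ker ∂_k / im ∂_{k+1}:

  H_0: rank C_0 − rank ∂_1 = 7 − 6 = 1, and the invariant factors of ∂_1 are all 1, so H_0 ≅ Z.
  H_1: rank ker ∂_1 − rank ∂_2 = (18 − 6) − 12 = 0, and ∂_2 has invariant factor 2 > 1, so H_1 ≅ Z/2Z.
  H_2: rank ker ∂_2 − rank ∂_3 = (12 − 12) − 0 = 0, and there is no ∂_3, so H_2 ≅ 0.

(K is a triangulation of the real projective plane RP^2.)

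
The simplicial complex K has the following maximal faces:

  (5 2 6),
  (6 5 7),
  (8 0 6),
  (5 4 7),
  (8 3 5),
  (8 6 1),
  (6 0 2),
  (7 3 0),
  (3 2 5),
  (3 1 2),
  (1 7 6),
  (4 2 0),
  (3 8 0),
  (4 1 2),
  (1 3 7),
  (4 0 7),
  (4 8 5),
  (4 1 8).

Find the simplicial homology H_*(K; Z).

We work with the vertex ordering 0 < 1 < 2 < 3 < 4 < 5 < 6 < 7 < 8. The simplices of K, each written with vertices in increasing order, are:

  0-simplices (9): [0], [1], [2], [3], [4], [5], [6], [7], [8]
  1-simplices (27): (27 of them)
  2-simplices (18): [0,2,4], [0,2,6], [0,3,7], [0,3,8], [0,4,7], [0,6,8], [1,2,3], [1,2,4], [1,3,7], [1,4,8], [1,6,7], [1,6,8], [2,3,5], [2,5,6], [3,5,8], [4,5,7], [4,5,8], [5,6,7]

Hence C_0 ≅ Z^9, C_1 ≅ Z^27, C_2 ≅ Z^18.

∂_1: C_1 → C_0 sends each edge [p,q] (with p < q) to q − p. For instance
  ∂[2,3] = [3] − [2].
The resulting 9×27 matrix has rank 8, and its Smith normal form has invariant factors (1,1,1,1,1,1,1,1).

∂_2: C_2 → C_1 sends each 2-simplex [p,q,r] to [q,r] − [p,r] + [p,q]. For instance
  ∂[0,2,6] = [2,6] − [0,6] + [0,2],
  ∂[1,4,8] = [4,8] − [1,8] + [1,4].
The resulting 27×18 matrix has rank 17, and its Smith normal form has invariant factors (1,1,1,1,1,1,1,1,1,1,1,1,1,1,1,1,1).

Computing H_k = (kernel of ∂_k) / (image of ∂_{k+1}):

  H_0: rank C_0 − rank ∂_1 = 9 − 8 = 1, and the invariant factors of ∂_1 are all 1, so H_0 = Z.
  H_1: rank ker ∂_1 − rank ∂_2 = (27 − 8) − 17 = 2, and the invariant factors of ∂_2 are all 1, so H_1 = Z^2.
  H_2: rank ker ∂_2 − rank ∂_3 = (18 − 17) − 0 = 1, and there is no ∂_3, so H_2 = Z.

As a check, the Euler characteristic is 9 − 27 + 18 = 0, which agrees with 1 − 2 + 1 = 0.

H_0 = Z,  H_1 = Z^2,  H_2 = Z.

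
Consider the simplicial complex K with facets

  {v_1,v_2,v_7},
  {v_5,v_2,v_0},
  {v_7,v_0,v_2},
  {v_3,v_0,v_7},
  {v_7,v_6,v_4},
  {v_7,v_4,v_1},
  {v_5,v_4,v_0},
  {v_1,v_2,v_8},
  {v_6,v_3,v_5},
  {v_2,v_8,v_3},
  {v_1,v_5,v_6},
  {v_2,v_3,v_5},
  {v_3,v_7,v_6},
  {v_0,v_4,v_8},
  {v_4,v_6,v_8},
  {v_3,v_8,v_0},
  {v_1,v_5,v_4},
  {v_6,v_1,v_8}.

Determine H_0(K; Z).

Order the vertices as v_0 < v_1 < v_2 < v_3 < v_4 < v_5 < v_6 < v_7 < v_8. Listing each simplex with vertices in this order, K has dimension 2 with simplices:

  0-simplices (9): [v_0], [v_1], [v_2], [v_3], [v_4], [v_5], [v_6], [v_7], [v_8]
  1-simplices (27): (27 of them)
  2-simplices (18): (18 of them)

giving chain groups C_0 ≅ Z^9, C_1 ≅ Z^27, C_2 ≅ Z^18.

The boundary map ∂_1: C_1 → C_0 sends each edge [p,q] (with p < q) to q − p. For instance
  ∂[v_2,v_5] = [v_5] − [v_2].
As a 9×27 matrix over Z this has rank 8, with invariant factors (1,1,1,1,1,1,1,1).

∂_2: C_2 → C_1 maps a triangle to the signed sum of its edges. For instance
  ∂[v_1,v_4,v_5] = [v_4,v_5] − [v_1,v_5] + [v_1,v_4],
  ∂[v_0,v_3,v_8] = [v_3,v_8] − [v_0,v_8] + [v_0,v_3].
This gives a 27×18 integer matrix of rank 18; reducing to Smith normal form yields diagonal entries (1,1,1,1,1,1,1,1,1,1,1,1,1,1,1,1,1,2).

From H_k ≅ ker(∂_k) / im(∂_{k+1}) we obtain:

  H_0: rank C_0 − rank ∂_1 = 9 − 8 = 1, and the invariant factors of ∂_1 are all 1, so H_0 = Z.

H_0 = Z.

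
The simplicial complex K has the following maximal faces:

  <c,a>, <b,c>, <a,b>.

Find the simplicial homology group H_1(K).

We work with the vertex ordering a < b < c. The simplices of K, each written with vertices in increasing order, are:

  0-simplices (3): a, b, c
  1-simplices (3): ab, ac, bc

giving chain groups C_0 ≅ Z^3, C_1 ≅ Z^3.

Boundary ∂_1: C_1 → C_0 maps an edge to its endpoints' difference, ∂[p,q] = q − p. For instance
  ∂ac = c − a.
As a 3×3 matrix over Z this has rank 2, with invariant factors (1,1).

From H_k ≅ ker(∂_k) / im(∂_{k+1}) we obtain:

  H_1: rank ker ∂_1 − rank ∂_2 = (3 − 2) − 0 = 1, and there is no ∂_2, so H_1 = Z.

H_1 = Z.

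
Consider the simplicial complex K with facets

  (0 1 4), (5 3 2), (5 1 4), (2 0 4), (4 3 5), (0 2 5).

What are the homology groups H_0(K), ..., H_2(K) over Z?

H_0 ≅ Z,  H_1 ≅ Z,  H_2 = 0.

We work with the vertex ordering 0 < 1 < 2 < 3 < 4 < 5. The simplices of K, each written with vertices in increasing order, are:

  0-simplices (6): [0], [1], [2], [3], [4], [5]
  1-simplices (12): [0,1], [0,2], [0,4], [0,5], [1,4], [1,5], [2,3], [2,4], [2,5], [3,4], [3,5], [4,5]
  2-simplices (6): [0,1,4], [0,2,4], [0,2,5], [1,4,5], [2,3,5], [3,4,5]

giving chain groups C_0 ≅ Z^6, C_1 ≅ Z^12, C_2 ≅ Z^6.

∂_1: C_1 → C_0 sends each edge [p,q] (with p < q) to q − p.
This gives a 6×12 integer matrix of rank 5; reducing to Smith normal form yields diagonal entries (1,1,1,1,1).

The boundary map ∂_2: C_2 → C_1 acts by ∂[p,q,r] = [q,r] − [p,r] + [p,q]. For instance
  ∂[0,2,5] = [2,5] − [0,5] + [0,2],
  ∂[0,1,4] = [1,4] − [0,4] + [0,1].
As a 12×6 matrix over Z this has rank 6, with invariant factors (1,1,1,1,1,1).

Now H_k = ker ∂_k / im ∂_{k+1}, so:

  H_0: rank C_0 − rank ∂_1 = 6 − 5 = 1, and the invariant factors of ∂_1 are all 1, so H_0 ≅ Z.
  H_1: rank ker ∂_1 − rank ∂_2 = (12 − 5) − 6 = 1, and the invariant factors of ∂_2 are all 1, so H_1 ≅ Z.
  H_2: rank ker ∂_2 − rank ∂_3 = (6 − 6) − 0 = 0, and there is no ∂_3, so H_2 ≅ 0.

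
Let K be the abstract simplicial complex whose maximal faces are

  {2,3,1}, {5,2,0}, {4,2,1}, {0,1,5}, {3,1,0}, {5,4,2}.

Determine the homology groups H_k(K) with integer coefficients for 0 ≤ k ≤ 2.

Fix the vertex order 0 < 1 < 2 < 3 < 4 < 5 and write every simplex with vertices in increasing order. Then dim K = 2 and the simplices of K are:

  0-simplices (6): [0], [1], [2], [3], [4], [5]
  1-simplices (12): [0,1], [0,2], [0,3], [0,5], [1,2], [1,3], [1,4], [1,5], [2,3], [2,4], [2,5], [4,5]
  2-simplices (6): [0,1,3], [0,1,5], [0,2,5], [1,2,3], [1,2,4], [2,4,5]

giving chain groups C_0 ≅ Z^6, C_1 ≅ Z^12, C_2 ≅ Z^6.

The boundary map ∂_1: C_1 → C_0 maps an edge to its endpoints' difference, ∂[p,q] = q − p. For instance
  ∂[2,3] = [3] − [2].
This gives a 6×12 integer matrix of rank 5; reducing to Smith normal form yields diagonal entries (1,1,1,1,1).

The boundary map ∂_2: C_2 → C_1 acts by ∂[p,q,r] = [q,r] − [p,r] + [p,q]. For instance
  ∂[1,2,4] = [2,4] − [1,4] + [1,2],
  ∂[0,2,5] = [2,5] − [0,5] + [0,2].
This gives a 12×6 integer matrix of rank 6; reducing to Smith normal form yields diagonal entries (1,1,1,1,1,1).

Now H_k = ker ∂_k / im ∂_{k+1}, so:

  H_0: rank C_0 − rank ∂_1 = 6 − 5 = 1, and the invariant factors of ∂_1 are all 1, so H_0 = Z.
  H_1: rank ker ∂_1 − rank ∂_2 = (12 − 5) − 6 = 1, and the invariant factors of ∂_2 are all 1, so H_1 = Z.
  H_2: rank ker ∂_2 − rank ∂_3 = (6 − 6) − 0 = 0, and there is no ∂_3, so H_2 = 0.

As a check, the Euler characteristic is 6 − 12 + 6 = 0, which agrees with 1 − 1 + 0 = 0.
(K is a triangulation of the cylinder S^1 x I.)

H_0 ≅ Z,  H_1 ≅ Z,  H_2 = 0.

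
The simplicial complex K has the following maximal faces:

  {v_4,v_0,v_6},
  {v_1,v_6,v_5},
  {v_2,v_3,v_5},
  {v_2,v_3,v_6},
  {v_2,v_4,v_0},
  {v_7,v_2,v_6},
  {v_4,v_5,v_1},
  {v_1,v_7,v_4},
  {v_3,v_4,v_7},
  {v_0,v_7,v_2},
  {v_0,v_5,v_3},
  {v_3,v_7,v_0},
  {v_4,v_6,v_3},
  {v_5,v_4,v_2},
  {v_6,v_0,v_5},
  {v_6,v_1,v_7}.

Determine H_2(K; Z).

H_2 ≅ Z.

We work with the vertex ordering v_0 < v_1 < v_2 < v_3 < v_4 < v_5 < v_6 < v_7. The simplices of K, each written with vertices in increasing order, are:

  0-simplices (8): [v_0], [v_1], [v_2], [v_3], [v_4], [v_5], [v_6], [v_7]
  1-simplices (24): (24 of them)
  2-simplices (16): (16 of them)

Hence C_0 ≅ Z^8, C_1 ≅ Z^24, C_2 ≅ Z^16.

The boundary map ∂_1: C_1 → C_0 sends each edge [p,q] (with p < q) to q − p. For instance
  ∂[v_4,v_7] = [v_7] − [v_4].
As a 8×24 matrix over Z this has rank 7, with invariant factors (1,1,1,1,1,1,1).

The boundary map ∂_2: C_2 → C_1 acts by ∂[p,q,r] = [q,r] − [p,r] + [p,q]. For instance
  ∂[v_1,v_6,v_7] = [v_6,v_7] − [v_1,v_7] + [v_1,v_6],
  ∂[v_3,v_4,v_6] = [v_4,v_6] − [v_3,v_6] + [v_3,v_4].
As a 24×16 matrix over Z this has rank 15, with invariant factors (1,1,1,1,1,1,1,1,1,1,1,1,1,1,1).

From H_k ≅ ker(∂_k) / im(∂_{k+1}) we obtain:

  H_2: rank ker ∂_2 − rank ∂_3 = (16 − 15) − 0 = 1, and there is no ∂_3, so H_2 = Z.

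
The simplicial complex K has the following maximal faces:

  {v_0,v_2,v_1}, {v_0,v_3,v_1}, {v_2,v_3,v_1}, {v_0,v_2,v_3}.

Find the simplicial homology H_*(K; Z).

We work with the vertex ordering v_0 < v_1 < v_2 < v_3. The simplices of K, each written with vertices in increasing order, are:

  0-simplices (4): [v_0], [v_1], [v_2], [v_3]
  1-simplices (6): [v_0,v_1], [v_0,v_2], [v_0,v_3], [v_1,v_2], [v_1,v_3], [v_2,v_3]
  2-simplices (4): [v_0,v_1,v_2], [v_0,v_1,v_3], [v_0,v_2,v_3], [v_1,v_2,v_3]

giving chain groups C_0 ≅ Z^4, C_1 ≅ Z^6, C_2 ≅ Z^4.

The boundary map ∂_1: C_1 → C_0 is given by ∂[p,q] = [q] − [p]. For instance
  ∂[v_2,v_3] = [v_3] − [v_2].
This gives a 4×6 integer matrix of rank 3; reducing to Smith normal form yields diagonal entries (1,1,1).

The boundary map ∂_2: C_2 → C_1 acts by ∂[p,q,r] = [q,r] − [p,r] + [p,q]. For instance
  ∂[v_1,v_2,v_3] = [v_2,v_3] − [v_1,v_3] + [v_1,v_2],
  ∂[v_0,v_2,v_3] = [v_2,v_3] − [v_0,v_3] + [v_0,v_2].
The resulting 6×4 matrix has rank 3, and its Smith normal form has invariant factors (1,1,1).

Now H_k = ker ∂_k / im ∂_{k+1}, so:

  H_0: rank C_0 − rank ∂_1 = 4 − 3 = 1, and the invariant factors of ∂_1 are all 1, so H_0 = Z.
  H_1: rank ker ∂_1 − rank ∂_2 = (6 − 3) − 3 = 0, and the invariant factors of ∂_2 are all 1, so H_1 = 0.
  H_2: rank ker ∂_2 − rank ∂_3 = (4 − 3) − 0 = 1, and there is no ∂_3, so H_2 = Z.

H_0 ≅ Z,  H_1 = 0,  H_2 ≅ Z.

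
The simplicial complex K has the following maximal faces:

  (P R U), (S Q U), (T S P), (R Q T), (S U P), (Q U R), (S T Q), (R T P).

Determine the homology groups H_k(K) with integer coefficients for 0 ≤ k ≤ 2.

H_0 = Z,  H_1 = 0,  H_2 = Z.

We work with the vertex ordering P < Q < R < S < T < U. The simplices of K, each written with vertices in increasing order, are:

  0-simplices (6): P, Q, R, S, T, U
  1-simplices (12): PR, PS, PT, PU, QR, QS, QT, QU, RT, RU, ST, SU
  2-simplices (8): PRT, PRU, PST, PSU, QRT, QRU, QST, QSU

so the chain groups are C_0 ≅ Z^6, C_1 ≅ Z^12, C_2 ≅ Z^8.

The boundary map ∂_1: C_1 → C_0 is given by ∂[p,q] = [q] − [p].
This gives a 6×12 integer matrix of rank 5; reducing to Smith normal form yields diagonal entries (1,1,1,1,1).

∂_2: C_2 → C_1 acts by ∂[p,q,r] = [q,r] − [p,r] + [p,q]. For instance
  ∂PRU = RU − PU + PR,
  ∂PRT = RT − PT + PR.
This gives a 12×8 integer matrix of rank 7; reducing to Smith normal form yields diagonal entries (1,1,1,1,1,1,1).

From H_k ≅ ker(∂_k) / im(∂_{k+1}) we obtain:

  H_0: rank C_0 − rank ∂_1 = 6 − 5 = 1, and the invariant factors of ∂_1 are all 1, so H_0 ≅ Z.
  H_1: rank ker ∂_1 − rank ∂_2 = (12 − 5) − 7 = 0, and the invariant factors of ∂_2 are all 1, so H_1 ≅ 0.
  H_2: rank ker ∂_2 − rank ∂_3 = (8 − 7) − 0 = 1, and there is no ∂_3, so H_2 ≅ Z.

(K is a triangulation of the 2-sphere S^2.)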